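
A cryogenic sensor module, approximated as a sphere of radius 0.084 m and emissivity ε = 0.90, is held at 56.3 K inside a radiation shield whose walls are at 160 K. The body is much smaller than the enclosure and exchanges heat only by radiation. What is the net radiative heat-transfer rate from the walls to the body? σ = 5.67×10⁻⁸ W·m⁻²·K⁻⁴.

For a small grey body in a large enclosure: P_net = εσA(T_body⁴ − T_wall⁴).
A = 4πr² = 0.08867 m²; T_body⁴ − T_wall⁴ = 1.005×10⁷ − 6.554×10⁸ = -6.453×10⁸ K⁴.
|P_net| = 0.90·5.67×10⁻⁸·0.08867·6.453×10⁸.

P_net ≈ 2.92 W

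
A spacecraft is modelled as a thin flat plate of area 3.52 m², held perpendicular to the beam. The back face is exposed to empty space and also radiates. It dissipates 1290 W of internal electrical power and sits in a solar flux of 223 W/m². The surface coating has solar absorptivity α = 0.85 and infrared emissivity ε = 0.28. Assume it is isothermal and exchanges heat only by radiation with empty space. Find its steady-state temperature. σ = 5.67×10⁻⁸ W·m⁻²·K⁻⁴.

At steady state, absorbed solar power + internal power = radiated power.
Absorbed: α·S·A_cross = 0.85·223·3.520 = 667.2 W (cross-section A).
Total input = 667.2 + 1290 = 1957 W.
Radiated: εσ·A_surf·T⁴ with A_surf = 2A = 7.040 m².
T⁴ = 1957/(0.28·5.67×10⁻⁸·7.040) = 1.751×10¹⁰ K⁴.

T ≈ 364 K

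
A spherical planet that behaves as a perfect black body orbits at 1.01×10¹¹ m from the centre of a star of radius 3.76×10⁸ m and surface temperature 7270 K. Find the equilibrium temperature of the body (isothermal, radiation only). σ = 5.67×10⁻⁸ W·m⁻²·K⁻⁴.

T ≈ 314 K

The star's surface emits σT_*⁴; at distance d the flux is S = σT_*⁴(R_*/d)².
S = 5.67×10⁻⁸·(7270)⁴·(3.76×10⁸/1.01×10¹¹)² = 2195 W/m².
For an isothermal sphere T⁴ = (1−a)S/(4σ) = 9.679×10⁹ K⁴.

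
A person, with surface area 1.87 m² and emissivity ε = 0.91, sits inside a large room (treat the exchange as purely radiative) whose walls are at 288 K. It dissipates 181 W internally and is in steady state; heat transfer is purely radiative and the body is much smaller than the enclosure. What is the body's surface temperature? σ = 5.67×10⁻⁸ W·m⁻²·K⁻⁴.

T ≈ 306 K

For a small grey body in a large enclosure, net radiated power = εσA(T⁴ − T_w⁴).
Steady state: P = εσA(T⁴ − T_w⁴) with A = 1.87 m².
T⁴ = P/(εσA) + T_w⁴ = 181/(0.91·5.67×10⁻⁸·1.870) + (288)⁴
    = 1.876×10⁹ + 6.880×10⁹ = 8.756×10⁹ K⁴.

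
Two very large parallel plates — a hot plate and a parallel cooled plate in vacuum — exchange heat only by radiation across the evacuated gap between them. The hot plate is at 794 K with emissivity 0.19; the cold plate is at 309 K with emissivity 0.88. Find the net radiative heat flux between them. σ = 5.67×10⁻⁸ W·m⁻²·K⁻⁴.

For two infinite grey parallel plates, q = σ(T₁⁴ − T₂⁴)/(1/ε₁ + 1/ε₂ − 1).
T₁⁴ − T₂⁴ = 3.974×10¹¹ − 9.117×10⁹ = 3.883×10¹¹ K⁴.
1/ε₁ + 1/ε₂ − 1 = 5.263 + 1.136 − 1 = 5.400.
q = 5.67×10⁻⁸ × 3.883×10¹¹ / 5.400.

q ≈ 4080 W/m²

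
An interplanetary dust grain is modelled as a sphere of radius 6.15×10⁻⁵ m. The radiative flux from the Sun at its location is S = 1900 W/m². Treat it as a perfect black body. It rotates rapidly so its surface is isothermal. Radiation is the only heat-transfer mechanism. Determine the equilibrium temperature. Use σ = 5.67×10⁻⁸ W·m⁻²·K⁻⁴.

T ≈ 303 K

At equilibrium, absorbed power = emitted power.
Absorbing cross-section = πr² = 1.188×10⁻⁸ m²; emitting surface = 4πr² = 4.753×10⁻⁸ m² (ratio 4).
S·A_cross = εσ·A_surf·T⁴  ⇒  T⁴ = S/(4σ).
T⁴ = 1.00·1900/(4·5.67×10⁻⁸) = 8.377×10⁹ K⁴.
T = (8.377×10⁹)^(1/4).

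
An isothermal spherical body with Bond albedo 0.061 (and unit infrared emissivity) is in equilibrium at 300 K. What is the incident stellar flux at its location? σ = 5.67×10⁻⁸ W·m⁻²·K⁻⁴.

(1−a)S·πr² = σ·4πr²·T⁴ ⇒ S = 4σT⁴/(1−a).
S = 4·5.67×10⁻⁸·8.100×10⁹/0.939.

S ≈ 1960 W/m²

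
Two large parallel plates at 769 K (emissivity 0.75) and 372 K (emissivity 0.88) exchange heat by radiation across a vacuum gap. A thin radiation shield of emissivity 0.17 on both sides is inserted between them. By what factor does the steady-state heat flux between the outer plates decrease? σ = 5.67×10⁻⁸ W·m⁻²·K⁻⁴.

Without shield: q₀ = σΔ(T⁴)/(1/ε₁+1/ε₂−1) with denominator 1.470.
With shield the two gaps are in series; the resistances add: (1/ε₁+1/ε_s−1)+(1/ε_s+1/ε₂−1) = 6.216+6.019 = 12.23.
Heat-flux ratio q₀/q = 12.23/1.470.

factor ≈ 8.32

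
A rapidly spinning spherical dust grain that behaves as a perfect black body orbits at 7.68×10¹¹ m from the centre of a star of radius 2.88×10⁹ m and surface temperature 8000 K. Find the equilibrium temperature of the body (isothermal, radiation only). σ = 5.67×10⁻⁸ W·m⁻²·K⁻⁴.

The star's surface emits σT_*⁴; at distance d the flux is S = σT_*⁴(R_*/d)².
S = 5.67×10⁻⁸·(8000)⁴·(2.88×10⁹/7.68×10¹¹)² = 3266 W/m².
For an isothermal sphere T⁴ = (1−a)S/(4σ) = 1.440×10¹⁰ K⁴.

T ≈ 346 K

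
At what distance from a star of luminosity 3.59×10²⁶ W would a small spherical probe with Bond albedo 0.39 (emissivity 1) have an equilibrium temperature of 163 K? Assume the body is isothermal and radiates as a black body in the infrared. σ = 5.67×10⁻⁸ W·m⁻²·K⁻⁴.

d ≈ 3.30×10¹¹ m

For an isothermal black-emitting sphere, (1−a)S·πr² = σ·4πr²·T⁴ ⇒ S = 4σT⁴/(1−a).
S = 4·5.67×10⁻⁸·(163)⁴/0.610 = 262.5 W/m².
Flux falls as S = L/(4πd²), so d = √(L/(4πS)) = √(3.59×10²⁶/(4π·262.5)).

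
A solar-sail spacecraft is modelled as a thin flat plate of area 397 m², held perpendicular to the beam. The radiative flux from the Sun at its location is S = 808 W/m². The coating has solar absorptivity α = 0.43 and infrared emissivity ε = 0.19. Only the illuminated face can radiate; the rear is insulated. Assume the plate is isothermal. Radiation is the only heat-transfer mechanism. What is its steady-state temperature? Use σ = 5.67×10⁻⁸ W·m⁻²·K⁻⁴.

At equilibrium, absorbed power = emitted power.
Absorbing cross-section = A = 397.0 m²; emitting surface = A = 397.0 m² (ratio 1).
αS·A_cross = εσ·A_surf·T⁴  ⇒  T⁴ = αS/(ε·1σ).
T⁴ = 0.430·808/(0.19·1·5.67×10⁻⁸) = 3.225×10¹⁰ K⁴.
T = (3.225×10¹⁰)^(1/4).

T ≈ 424 K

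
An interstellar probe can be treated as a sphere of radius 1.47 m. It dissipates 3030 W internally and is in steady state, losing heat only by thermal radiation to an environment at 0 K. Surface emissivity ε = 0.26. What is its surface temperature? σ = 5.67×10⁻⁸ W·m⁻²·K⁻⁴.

T ≈ 295 K

Steady state: internal power = radiated power, P = εσA T⁴.
Radiating area A = 4πr² = 27.15 m².
T⁴ = P/(εσA) = 3030/(0.26·5.67×10⁻⁸·27.15) = 7.569×10⁹ K⁴.
T = (7.569×10⁹)^(1/4).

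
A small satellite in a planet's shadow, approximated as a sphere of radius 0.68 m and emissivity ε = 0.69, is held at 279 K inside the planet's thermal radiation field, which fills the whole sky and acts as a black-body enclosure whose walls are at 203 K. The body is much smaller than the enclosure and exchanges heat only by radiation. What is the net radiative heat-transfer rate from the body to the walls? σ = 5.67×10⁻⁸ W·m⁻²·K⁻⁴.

For a small grey body in a large enclosure: P_net = εσA(T_body⁴ − T_wall⁴).
A = 4πr² = 5.811 m²; T_body⁴ − T_wall⁴ = 6.059×10⁹ − 1.698×10⁹ = 4.361×10⁹ K⁴.
|P_net| = 0.69·5.67×10⁻⁸·5.811·4.361×10⁹.

P_net ≈ 991 W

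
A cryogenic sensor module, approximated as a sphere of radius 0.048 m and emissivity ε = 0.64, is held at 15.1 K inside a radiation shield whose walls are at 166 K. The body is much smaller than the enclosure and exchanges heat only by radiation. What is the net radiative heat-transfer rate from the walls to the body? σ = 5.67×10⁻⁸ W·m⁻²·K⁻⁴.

For a small grey body in a large enclosure: P_net = εσA(T_body⁴ − T_wall⁴).
A = 4πr² = 0.02895 m²; T_body⁴ − T_wall⁴ = 51990 − 7.593×10⁸ = -7.593×10⁸ K⁴.
|P_net| = 0.64·5.67×10⁻⁸·0.02895·7.593×10⁸.

P_net ≈ 0.798 W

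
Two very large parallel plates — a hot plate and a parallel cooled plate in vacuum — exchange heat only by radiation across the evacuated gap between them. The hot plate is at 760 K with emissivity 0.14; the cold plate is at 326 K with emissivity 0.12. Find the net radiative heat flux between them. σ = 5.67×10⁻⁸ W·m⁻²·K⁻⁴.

For two infinite grey parallel plates, q = σ(T₁⁴ − T₂⁴)/(1/ε₁ + 1/ε₂ − 1).
T₁⁴ − T₂⁴ = 3.336×10¹¹ − 1.129×10¹⁰ = 3.223×10¹¹ K⁴.
1/ε₁ + 1/ε₂ − 1 = 7.143 + 8.333 − 1 = 14.48.
q = 5.67×10⁻⁸ × 3.223×10¹¹ / 14.48.

q ≈ 1260 W/m²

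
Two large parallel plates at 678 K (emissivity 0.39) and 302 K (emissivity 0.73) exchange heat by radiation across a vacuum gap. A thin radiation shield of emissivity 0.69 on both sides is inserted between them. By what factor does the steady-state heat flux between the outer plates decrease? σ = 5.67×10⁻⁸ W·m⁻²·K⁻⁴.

Without shield: q₀ = σΔ(T⁴)/(1/ε₁+1/ε₂−1) with denominator 2.934.
With shield the two gaps are in series; the resistances add: (1/ε₁+1/ε_s−1)+(1/ε_s+1/ε₂−1) = 3.013+1.819 = 4.833.
Heat-flux ratio q₀/q = 4.833/2.934.

factor ≈ 1.65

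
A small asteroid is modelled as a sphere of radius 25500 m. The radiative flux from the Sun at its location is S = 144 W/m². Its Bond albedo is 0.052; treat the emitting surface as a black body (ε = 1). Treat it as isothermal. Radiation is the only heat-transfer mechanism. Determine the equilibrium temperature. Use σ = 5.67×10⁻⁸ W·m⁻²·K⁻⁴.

T ≈ 157 K

At equilibrium, absorbed power = emitted power.
Absorbing cross-section = πr² = 2.043×10⁹ m²; emitting surface = 4πr² = 8.171×10⁹ m² (ratio 4).
(1−a)S·A_cross = εσ·A_surf·T⁴  ⇒  T⁴ = (1−a)S/(4σ).
T⁴ = 0.948·144/(4·5.67×10⁻⁸) = 6.019×10⁸ K⁴.
T = (6.019×10⁸)^(1/4).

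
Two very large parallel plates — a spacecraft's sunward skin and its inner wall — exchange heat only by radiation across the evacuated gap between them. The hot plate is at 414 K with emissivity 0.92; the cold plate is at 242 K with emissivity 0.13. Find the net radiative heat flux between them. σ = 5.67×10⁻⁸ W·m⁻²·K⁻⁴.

q ≈ 189 W/m²

For two infinite grey parallel plates, q = σ(T₁⁴ − T₂⁴)/(1/ε₁ + 1/ε₂ − 1).
T₁⁴ − T₂⁴ = 2.938×10¹⁰ − 3.430×10⁹ = 2.595×10¹⁰ K⁴.
1/ε₁ + 1/ε₂ − 1 = 1.087 + 7.692 − 1 = 7.779.
q = 5.67×10⁻⁸ × 2.595×10¹⁰ / 7.779.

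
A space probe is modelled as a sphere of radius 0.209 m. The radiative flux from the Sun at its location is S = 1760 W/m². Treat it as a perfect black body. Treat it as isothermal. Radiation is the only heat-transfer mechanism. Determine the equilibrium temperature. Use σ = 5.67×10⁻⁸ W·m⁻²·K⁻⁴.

At equilibrium, absorbed power = emitted power.
Absorbing cross-section = πr² = 0.1372 m²; emitting surface = 4πr² = 0.5489 m² (ratio 4).
S·A_cross = εσ·A_surf·T⁴  ⇒  T⁴ = S/(4σ).
T⁴ = 1.00·1760/(4·5.67×10⁻⁸) = 7.760×10⁹ K⁴.
T = (7.760×10⁹)^(1/4).

T ≈ 297 K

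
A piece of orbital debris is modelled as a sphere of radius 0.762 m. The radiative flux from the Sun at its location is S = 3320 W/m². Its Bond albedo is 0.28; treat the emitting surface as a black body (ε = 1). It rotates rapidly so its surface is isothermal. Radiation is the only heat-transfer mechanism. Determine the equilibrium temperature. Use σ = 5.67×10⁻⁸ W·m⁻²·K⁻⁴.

T ≈ 320 K

At equilibrium, absorbed power = emitted power.
Absorbing cross-section = πr² = 1.824 m²; emitting surface = 4πr² = 7.297 m² (ratio 4).
(1−a)S·A_cross = εσ·A_surf·T⁴  ⇒  T⁴ = (1−a)S/(4σ).
T⁴ = 0.720·3320/(4·5.67×10⁻⁸) = 1.054×10¹⁰ K⁴.
T = (1.054×10¹⁰)^(1/4).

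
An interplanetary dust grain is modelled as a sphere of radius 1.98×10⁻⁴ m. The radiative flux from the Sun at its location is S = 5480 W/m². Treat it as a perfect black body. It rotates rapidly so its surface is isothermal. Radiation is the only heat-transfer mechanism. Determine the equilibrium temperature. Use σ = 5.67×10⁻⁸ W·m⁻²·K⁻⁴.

At equilibrium, absorbed power = emitted power.
Absorbing cross-section = πr² = 1.232×10⁻⁷ m²; emitting surface = 4πr² = 4.927×10⁻⁷ m² (ratio 4).
S·A_cross = εσ·A_surf·T⁴  ⇒  T⁴ = S/(4σ).
T⁴ = 1.00·5480/(4·5.67×10⁻⁸) = 2.416×10¹⁰ K⁴.
T = (2.416×10¹⁰)^(1/4).

T ≈ 394 K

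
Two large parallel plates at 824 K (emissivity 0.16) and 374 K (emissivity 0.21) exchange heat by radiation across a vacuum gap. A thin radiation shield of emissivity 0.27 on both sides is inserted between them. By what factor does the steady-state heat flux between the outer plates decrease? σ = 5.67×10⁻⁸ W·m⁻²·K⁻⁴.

factor ≈ 1.64

Without shield: q₀ = σΔ(T⁴)/(1/ε₁+1/ε₂−1) with denominator 10.01.
With shield the two gaps are in series; the resistances add: (1/ε₁+1/ε_s−1)+(1/ε_s+1/ε₂−1) = 8.954+7.466 = 16.42.
Heat-flux ratio q₀/q = 16.42/10.01.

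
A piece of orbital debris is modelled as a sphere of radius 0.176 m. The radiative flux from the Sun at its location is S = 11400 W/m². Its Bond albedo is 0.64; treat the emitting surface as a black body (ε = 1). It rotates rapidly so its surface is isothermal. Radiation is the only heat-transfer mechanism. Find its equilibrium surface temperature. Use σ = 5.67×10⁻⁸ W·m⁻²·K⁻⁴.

At equilibrium, absorbed power = emitted power.
Absorbing cross-section = πr² = 0.09731 m²; emitting surface = 4πr² = 0.3893 m² (ratio 4).
(1−a)S·A_cross = εσ·A_surf·T⁴  ⇒  T⁴ = (1−a)S/(4σ).
T⁴ = 0.360·11400/(4·5.67×10⁻⁸) = 1.810×10¹⁰ K⁴.
T = (1.810×10¹⁰)^(1/4).

T ≈ 367 K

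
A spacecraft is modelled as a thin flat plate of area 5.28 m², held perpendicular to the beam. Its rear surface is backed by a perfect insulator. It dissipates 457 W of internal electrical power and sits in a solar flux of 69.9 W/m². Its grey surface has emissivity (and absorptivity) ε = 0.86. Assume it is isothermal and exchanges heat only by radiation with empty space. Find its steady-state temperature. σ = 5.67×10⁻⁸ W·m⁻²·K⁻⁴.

At steady state, absorbed solar power + internal power = radiated power.
Absorbed: α·S·A_cross = 0.86·69.9·5.280 = 317.4 W (cross-section A).
Total input = 317.4 + 457 = 774.4 W.
Radiated: εσ·A_surf·T⁴ with A_surf = A = 5.280 m².
T⁴ = 774.4/(0.86·5.67×10⁻⁸·5.280) = 3.008×10⁹ K⁴.

T ≈ 234 K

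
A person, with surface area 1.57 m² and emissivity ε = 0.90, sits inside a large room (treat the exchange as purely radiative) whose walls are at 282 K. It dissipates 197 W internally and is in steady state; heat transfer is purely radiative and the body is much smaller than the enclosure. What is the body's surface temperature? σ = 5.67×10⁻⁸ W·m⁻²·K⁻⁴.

T ≈ 306 K

For a small grey body in a large enclosure, net radiated power = εσA(T⁴ − T_w⁴).
Steady state: P = εσA(T⁴ − T_w⁴) with A = 1.57 m².
T⁴ = P/(εσA) + T_w⁴ = 197/(0.90·5.67×10⁻⁸·1.570) + (282)⁴
    = 2.459×10⁹ + 6.324×10⁹ = 8.783×10⁹ K⁴.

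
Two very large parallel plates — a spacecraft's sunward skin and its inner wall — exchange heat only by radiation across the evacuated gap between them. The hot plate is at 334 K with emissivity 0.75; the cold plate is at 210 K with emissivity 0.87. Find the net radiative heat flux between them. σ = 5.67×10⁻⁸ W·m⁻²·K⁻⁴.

For two infinite grey parallel plates, q = σ(T₁⁴ − T₂⁴)/(1/ε₁ + 1/ε₂ − 1).
T₁⁴ − T₂⁴ = 1.244×10¹⁰ − 1.945×10⁹ = 1.050×10¹⁰ K⁴.
1/ε₁ + 1/ε₂ − 1 = 1.333 + 1.149 − 1 = 1.483.
q = 5.67×10⁻⁸ × 1.050×10¹⁰ / 1.483.

q ≈ 402 W/m²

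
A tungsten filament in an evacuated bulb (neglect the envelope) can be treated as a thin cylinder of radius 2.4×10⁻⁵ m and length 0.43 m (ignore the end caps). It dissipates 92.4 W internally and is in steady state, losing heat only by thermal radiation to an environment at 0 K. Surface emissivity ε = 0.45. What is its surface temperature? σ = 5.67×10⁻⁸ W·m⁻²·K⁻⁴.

Steady state: internal power = radiated power, P = εσA T⁴.
Radiating area A = 2πrL = 6.484×10⁻⁵ m².
T⁴ = P/(εσA) = 92.4/(0.45·5.67×10⁻⁸·6.484×10⁻⁵) = 5.585×10¹³ K⁴.
T = (5.585×10¹³)^(1/4).

T ≈ 2730 K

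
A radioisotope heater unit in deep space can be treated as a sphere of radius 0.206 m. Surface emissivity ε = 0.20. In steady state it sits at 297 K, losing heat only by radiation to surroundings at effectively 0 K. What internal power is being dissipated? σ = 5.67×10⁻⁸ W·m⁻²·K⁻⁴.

P ≈ 47.1 W

Steady state: P = εσA T⁴.
A = 4πr² = 0.5333 m²; T⁴ = (297)⁴ = 7.781×10⁹ K⁴.
P = 0.20 × 5.67×10⁻⁸ × 0.5333 × 7.781×10⁹.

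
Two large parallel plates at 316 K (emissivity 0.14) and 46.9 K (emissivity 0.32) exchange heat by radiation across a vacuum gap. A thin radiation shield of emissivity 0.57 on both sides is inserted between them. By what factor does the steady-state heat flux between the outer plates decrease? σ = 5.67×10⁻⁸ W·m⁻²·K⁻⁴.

Without shield: q₀ = σΔ(T⁴)/(1/ε₁+1/ε₂−1) with denominator 9.268.
With shield the two gaps are in series; the resistances add: (1/ε₁+1/ε_s−1)+(1/ε_s+1/ε₂−1) = 7.897+3.879 = 11.78.
Heat-flux ratio q₀/q = 11.78/9.268.

factor ≈ 1.27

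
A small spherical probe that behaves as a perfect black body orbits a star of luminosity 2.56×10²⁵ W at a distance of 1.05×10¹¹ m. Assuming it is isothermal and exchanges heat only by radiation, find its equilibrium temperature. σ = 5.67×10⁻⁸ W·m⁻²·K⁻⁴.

First find the stellar flux at distance d: S = L/(4πd²) = 2.56×10²⁵/(4π·(1.05×10¹¹)²) = 184.8 W/m².
For an isothermal sphere, absorbed (1−a)S·πr² = emitted σ·4πr²·T⁴, so T⁴ = (1−a)S/(4σ).
T⁴ = 1.00·184.8/(4·5.67×10⁻⁸) = 8.147×10⁸ K⁴.

T ≈ 169 K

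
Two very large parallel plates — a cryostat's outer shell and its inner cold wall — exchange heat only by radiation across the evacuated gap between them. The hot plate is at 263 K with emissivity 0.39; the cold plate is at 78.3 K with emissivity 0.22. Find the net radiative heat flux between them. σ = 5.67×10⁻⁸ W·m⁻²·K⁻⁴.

For two infinite grey parallel plates, q = σ(T₁⁴ − T₂⁴)/(1/ε₁ + 1/ε₂ − 1).
T₁⁴ − T₂⁴ = 4.784×10⁹ − 3.759×10⁷ = 4.747×10⁹ K⁴.
1/ε₁ + 1/ε₂ − 1 = 2.564 + 4.545 − 1 = 6.110.
q = 5.67×10⁻⁸ × 4.747×10⁹ / 6.110.

q ≈ 44.1 W/m²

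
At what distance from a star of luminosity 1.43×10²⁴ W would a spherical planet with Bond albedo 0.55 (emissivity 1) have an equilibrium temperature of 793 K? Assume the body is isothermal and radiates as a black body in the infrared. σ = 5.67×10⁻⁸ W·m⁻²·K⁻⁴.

For an isothermal black-emitting sphere, (1−a)S·πr² = σ·4πr²·T⁴ ⇒ S = 4σT⁴/(1−a).
S = 4·5.67×10⁻⁸·(793)⁴/0.450 = 1.993×10⁵ W/m².
Flux falls as S = L/(4πd²), so d = √(L/(4πS)) = √(1.43×10²⁴/(4π·1.993×10⁵)).

d ≈ 7.56×10⁸ m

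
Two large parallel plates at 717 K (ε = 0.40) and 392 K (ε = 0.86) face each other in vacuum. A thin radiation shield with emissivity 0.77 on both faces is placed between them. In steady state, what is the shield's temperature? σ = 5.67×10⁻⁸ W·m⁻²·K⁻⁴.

In steady state the net flux on the hot side equals that on the cold side.
σ(T₁⁴−T_s⁴)/D₁ = σ(T_s⁴−T₂⁴)/D₂, with D₁ = 1/ε₁+1/ε_s−1 = 2.799, D₂ = 1/ε_s+1/ε₂−1 = 1.461.
Solve for T_s⁴: T_s⁴ = (D₂·T₁⁴ + D₁·T₂⁴)/(D₁+D₂) = 1.062×10¹¹ K⁴.

T_s ≈ 571 K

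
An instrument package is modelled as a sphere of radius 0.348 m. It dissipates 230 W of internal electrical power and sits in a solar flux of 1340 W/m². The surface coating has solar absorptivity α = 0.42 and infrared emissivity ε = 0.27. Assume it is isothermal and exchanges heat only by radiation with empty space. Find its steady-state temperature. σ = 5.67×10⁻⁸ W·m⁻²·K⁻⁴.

At steady state, absorbed solar power + internal power = radiated power.
Absorbed: α·S·A_cross = 0.42·1340·0.3805 = 214.1 W (cross-section πr²).
Total input = 214.1 + 230 = 444.1 W.
Radiated: εσ·A_surf·T⁴ with A_surf = 4πr² = 1.522 m².
T⁴ = 444.1/(0.27·5.67×10⁻⁸·1.522) = 1.906×10¹⁰ K⁴.

T ≈ 372 K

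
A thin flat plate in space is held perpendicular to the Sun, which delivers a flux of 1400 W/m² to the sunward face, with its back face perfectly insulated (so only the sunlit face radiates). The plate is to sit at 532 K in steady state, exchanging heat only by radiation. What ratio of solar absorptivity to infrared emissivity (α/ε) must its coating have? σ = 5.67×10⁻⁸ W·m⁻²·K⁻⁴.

α/ε ≈ 3.24

Balance: αS·A = εσ·1A·T⁴ ⇒ α/ε = σT⁴/S.
α/ε = 5.67×10⁻⁸·(532)⁴/1400 = 5.67×10⁻⁸·8.010×10¹⁰/1400.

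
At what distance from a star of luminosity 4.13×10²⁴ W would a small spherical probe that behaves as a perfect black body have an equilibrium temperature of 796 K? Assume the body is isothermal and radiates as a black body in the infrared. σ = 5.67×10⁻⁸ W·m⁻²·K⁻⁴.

d ≈ 1.90×10⁹ m

For an isothermal black-emitting sphere, (1−a)S·πr² = σ·4πr²·T⁴ ⇒ S = 4σT⁴/(1−a).
S = 4·5.67×10⁻⁸·(796)⁴/1.00 = 91050 W/m².
Flux falls as S = L/(4πd²), so d = √(L/(4πS)) = √(4.13×10²⁴/(4π·91050)).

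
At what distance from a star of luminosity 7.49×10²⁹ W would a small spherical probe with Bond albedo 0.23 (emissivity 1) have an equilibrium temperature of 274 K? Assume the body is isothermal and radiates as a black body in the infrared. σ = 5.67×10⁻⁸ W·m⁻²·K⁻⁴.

For an isothermal black-emitting sphere, (1−a)S·πr² = σ·4πr²·T⁴ ⇒ S = 4σT⁴/(1−a).
S = 4·5.67×10⁻⁸·(274)⁴/0.770 = 1660 W/m².
Flux falls as S = L/(4πd²), so d = √(L/(4πS)) = √(7.49×10²⁹/(4π·1660)).

d ≈ 5.99×10¹² m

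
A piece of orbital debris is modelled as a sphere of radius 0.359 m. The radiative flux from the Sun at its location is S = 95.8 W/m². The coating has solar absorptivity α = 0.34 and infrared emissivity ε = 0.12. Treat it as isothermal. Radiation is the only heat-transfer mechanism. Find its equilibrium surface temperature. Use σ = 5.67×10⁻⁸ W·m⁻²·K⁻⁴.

At equilibrium, absorbed power = emitted power.
Absorbing cross-section = πr² = 0.4049 m²; emitting surface = 4πr² = 1.620 m² (ratio 4).
αS·A_cross = εσ·A_surf·T⁴  ⇒  T⁴ = αS/(ε·4σ).
T⁴ = 0.340·95.8/(0.12·4·5.67×10⁻⁸) = 1.197×10⁹ K⁴.
T = (1.197×10⁹)^(1/4).

T ≈ 186 K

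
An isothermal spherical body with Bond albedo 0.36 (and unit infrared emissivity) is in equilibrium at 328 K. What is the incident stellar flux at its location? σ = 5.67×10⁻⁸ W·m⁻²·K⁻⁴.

(1−a)S·πr² = σ·4πr²·T⁴ ⇒ S = 4σT⁴/(1−a).
S = 4·5.67×10⁻⁸·1.157×10¹⁰/0.640.

S ≈ 4100 W/m²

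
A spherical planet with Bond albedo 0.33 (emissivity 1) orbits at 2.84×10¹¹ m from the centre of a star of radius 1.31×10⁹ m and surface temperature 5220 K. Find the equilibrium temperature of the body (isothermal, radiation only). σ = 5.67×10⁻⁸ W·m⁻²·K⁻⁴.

T ≈ 227 K

The star's surface emits σT_*⁴; at distance d the flux is S = σT_*⁴(R_*/d)².
S = 5.67×10⁻⁸·(5220)⁴·(1.31×10⁹/2.84×10¹¹)² = 895.7 W/m².
For an isothermal sphere T⁴ = (1−a)S/(4σ) = 2.646×10⁹ K⁴.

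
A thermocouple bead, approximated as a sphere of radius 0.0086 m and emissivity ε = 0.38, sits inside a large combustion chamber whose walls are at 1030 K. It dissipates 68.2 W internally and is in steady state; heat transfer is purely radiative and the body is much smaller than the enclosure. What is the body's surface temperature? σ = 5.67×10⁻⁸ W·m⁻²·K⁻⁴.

T ≈ 1460 K

For a small grey body in a large enclosure, net radiated power = εσA(T⁴ − T_w⁴).
Steady state: P = εσA(T⁴ − T_w⁴) with A = 4πr² = 9.294×10⁻⁴ m².
T⁴ = P/(εσA) + T_w⁴ = 68.2/(0.38·5.67×10⁻⁸·9.294×10⁻⁴) + (1030)⁴
    = 3.406×10¹² + 1.126×10¹² = 4.531×10¹² K⁴.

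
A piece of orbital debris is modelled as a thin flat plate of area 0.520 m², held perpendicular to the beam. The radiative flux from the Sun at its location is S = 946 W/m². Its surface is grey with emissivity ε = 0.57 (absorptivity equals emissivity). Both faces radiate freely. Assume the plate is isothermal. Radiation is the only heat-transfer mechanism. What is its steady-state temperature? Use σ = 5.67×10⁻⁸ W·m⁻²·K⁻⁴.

At equilibrium, absorbed power = emitted power.
Absorbing cross-section = A = 0.5200 m²; emitting surface = 2A = 1.040 m² (ratio 2).
εS·A_cross = εσ·A_surf·T⁴  ⇒  T⁴ = S/(2σ)   (ε cancels).
T⁴ = 946/(2·5.67×10⁻⁸) = 8.342×10⁹ K⁴.
T = (8.342×10⁹)^(1/4).

T ≈ 302 K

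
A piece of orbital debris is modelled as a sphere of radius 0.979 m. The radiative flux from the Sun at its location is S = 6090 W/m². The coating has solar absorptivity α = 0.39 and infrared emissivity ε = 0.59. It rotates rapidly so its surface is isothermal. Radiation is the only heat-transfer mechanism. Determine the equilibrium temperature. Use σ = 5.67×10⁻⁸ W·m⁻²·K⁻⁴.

At equilibrium, absorbed power = emitted power.
Absorbing cross-section = πr² = 3.011 m²; emitting surface = 4πr² = 12.04 m² (ratio 4).
αS·A_cross = εσ·A_surf·T⁴  ⇒  T⁴ = αS/(ε·4σ).
T⁴ = 0.390·6090/(0.59·4·5.67×10⁻⁸) = 1.775×10¹⁰ K⁴.
T = (1.775×10¹⁰)^(1/4).

T ≈ 365 K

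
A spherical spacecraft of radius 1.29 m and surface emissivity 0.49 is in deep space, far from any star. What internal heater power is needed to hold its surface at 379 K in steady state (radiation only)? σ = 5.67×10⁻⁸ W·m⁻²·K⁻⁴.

P = εσ·4πr²·T⁴.
4πr² = 20.91 m²; T⁴ = 2.063×10¹⁰ K⁴.
P = 0.49·5.67×10⁻⁸·20.91·2.063×10¹⁰.

P ≈ 12000 W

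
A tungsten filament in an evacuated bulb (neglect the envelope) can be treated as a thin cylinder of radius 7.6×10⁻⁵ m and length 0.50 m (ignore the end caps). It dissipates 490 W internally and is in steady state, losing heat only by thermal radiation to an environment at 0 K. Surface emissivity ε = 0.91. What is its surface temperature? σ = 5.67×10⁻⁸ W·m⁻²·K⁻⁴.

Steady state: internal power = radiated power, P = εσA T⁴.
Radiating area A = 2πrL = 2.388×10⁻⁴ m².
T⁴ = P/(εσA) = 490/(0.91·5.67×10⁻⁸·2.388×10⁻⁴) = 3.977×10¹³ K⁴.
T = (3.977×10¹³)^(1/4).

T ≈ 2510 K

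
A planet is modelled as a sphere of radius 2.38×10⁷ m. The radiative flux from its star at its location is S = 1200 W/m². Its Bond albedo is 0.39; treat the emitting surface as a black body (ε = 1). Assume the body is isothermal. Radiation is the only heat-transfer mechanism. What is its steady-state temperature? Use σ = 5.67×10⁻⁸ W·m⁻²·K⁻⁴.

At equilibrium, absorbed power = emitted power.
Absorbing cross-section = πr² = 1.780×10¹⁵ m²; emitting surface = 4πr² = 7.118×10¹⁵ m² (ratio 4).
(1−a)S·A_cross = εσ·A_surf·T⁴  ⇒  T⁴ = (1−a)S/(4σ).
T⁴ = 0.610·1200/(4·5.67×10⁻⁸) = 3.228×10⁹ K⁴.
T = (3.228×10⁹)^(1/4).

T ≈ 238 K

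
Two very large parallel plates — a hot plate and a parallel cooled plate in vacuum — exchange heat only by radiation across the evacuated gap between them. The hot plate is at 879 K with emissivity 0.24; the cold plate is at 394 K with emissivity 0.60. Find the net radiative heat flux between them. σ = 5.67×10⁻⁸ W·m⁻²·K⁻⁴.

q ≈ 6720 W/m²

For two infinite grey parallel plates, q = σ(T₁⁴ − T₂⁴)/(1/ε₁ + 1/ε₂ − 1).
T₁⁴ − T₂⁴ = 5.970×10¹¹ − 2.410×10¹⁰ = 5.729×10¹¹ K⁴.
1/ε₁ + 1/ε₂ − 1 = 4.167 + 1.667 − 1 = 4.833.
q = 5.67×10⁻⁸ × 5.729×10¹¹ / 4.833.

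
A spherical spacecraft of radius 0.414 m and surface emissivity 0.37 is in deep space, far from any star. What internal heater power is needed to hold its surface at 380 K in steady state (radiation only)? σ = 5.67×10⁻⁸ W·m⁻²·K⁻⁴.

P = εσ·4πr²·T⁴.
4πr² = 2.154 m²; T⁴ = 2.085×10¹⁰ K⁴.
P = 0.37·5.67×10⁻⁸·2.154·2.085×10¹⁰.

P ≈ 942 W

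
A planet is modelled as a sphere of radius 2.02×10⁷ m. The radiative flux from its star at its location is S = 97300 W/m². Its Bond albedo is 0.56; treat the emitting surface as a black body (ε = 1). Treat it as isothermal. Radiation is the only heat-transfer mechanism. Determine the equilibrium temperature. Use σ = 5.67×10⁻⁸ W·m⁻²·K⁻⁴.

At equilibrium, absorbed power = emitted power.
Absorbing cross-section = πr² = 1.282×10¹⁵ m²; emitting surface = 4πr² = 5.128×10¹⁵ m² (ratio 4).
(1−a)S·A_cross = εσ·A_surf·T⁴  ⇒  T⁴ = (1−a)S/(4σ).
T⁴ = 0.440·97300/(4·5.67×10⁻⁸) = 1.888×10¹¹ K⁴.
T = (1.888×10¹¹)^(1/4).

T ≈ 659 K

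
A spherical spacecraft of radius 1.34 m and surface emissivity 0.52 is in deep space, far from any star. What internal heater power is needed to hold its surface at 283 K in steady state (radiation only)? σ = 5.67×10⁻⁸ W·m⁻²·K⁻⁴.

P ≈ 4270 W

P = εσ·4πr²·T⁴.
4πr² = 22.56 m²; T⁴ = 6.414×10⁹ K⁴.
P = 0.52·5.67×10⁻⁸·22.56·6.414×10⁹.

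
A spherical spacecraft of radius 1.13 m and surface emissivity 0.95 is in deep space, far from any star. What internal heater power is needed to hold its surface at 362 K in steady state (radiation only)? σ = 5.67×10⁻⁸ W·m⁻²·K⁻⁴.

P ≈ 14800 W

P = εσ·4πr²·T⁴.
4πr² = 16.05 m²; T⁴ = 1.717×10¹⁰ K⁴.
P = 0.95·5.67×10⁻⁸·16.05·1.717×10¹⁰.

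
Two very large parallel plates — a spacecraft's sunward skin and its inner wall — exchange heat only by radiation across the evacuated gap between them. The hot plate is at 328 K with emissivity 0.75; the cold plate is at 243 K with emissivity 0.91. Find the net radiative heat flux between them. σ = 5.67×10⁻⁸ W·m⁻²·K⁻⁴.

For two infinite grey parallel plates, q = σ(T₁⁴ − T₂⁴)/(1/ε₁ + 1/ε₂ − 1).
T₁⁴ − T₂⁴ = 1.157×10¹⁰ − 3.487×10⁹ = 8.088×10⁹ K⁴.
1/ε₁ + 1/ε₂ − 1 = 1.333 + 1.099 − 1 = 1.432.
q = 5.67×10⁻⁸ × 8.088×10⁹ / 1.432.

q ≈ 320 W/m²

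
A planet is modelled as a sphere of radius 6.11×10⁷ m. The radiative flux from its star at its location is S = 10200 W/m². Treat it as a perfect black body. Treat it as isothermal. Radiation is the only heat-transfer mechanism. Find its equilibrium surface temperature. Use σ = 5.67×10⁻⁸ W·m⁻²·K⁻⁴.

At equilibrium, absorbed power = emitted power.
Absorbing cross-section = πr² = 1.173×10¹⁶ m²; emitting surface = 4πr² = 4.691×10¹⁶ m² (ratio 4).
S·A_cross = εσ·A_surf·T⁴  ⇒  T⁴ = S/(4σ).
T⁴ = 1.00·10200/(4·5.67×10⁻⁸) = 4.497×10¹⁰ K⁴.
T = (4.497×10¹⁰)^(1/4).

T ≈ 461 K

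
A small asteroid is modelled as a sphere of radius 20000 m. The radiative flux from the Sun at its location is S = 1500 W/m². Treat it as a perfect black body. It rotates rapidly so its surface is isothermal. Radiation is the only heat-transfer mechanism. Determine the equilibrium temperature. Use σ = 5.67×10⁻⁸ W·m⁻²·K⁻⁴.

At equilibrium, absorbed power = emitted power.
Absorbing cross-section = πr² = 1.257×10⁹ m²; emitting surface = 4πr² = 5.027×10⁹ m² (ratio 4).
S·A_cross = εσ·A_surf·T⁴  ⇒  T⁴ = S/(4σ).
T⁴ = 1.00·1500/(4·5.67×10⁻⁸) = 6.614×10⁹ K⁴.
T = (6.614×10⁹)^(1/4).

T ≈ 285 K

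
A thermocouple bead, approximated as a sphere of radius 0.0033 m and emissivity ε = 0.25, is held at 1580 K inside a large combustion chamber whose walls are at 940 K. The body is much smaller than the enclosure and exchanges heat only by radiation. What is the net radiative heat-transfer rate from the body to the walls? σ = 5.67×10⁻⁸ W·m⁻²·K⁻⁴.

For a small grey body in a large enclosure: P_net = εσA(T_body⁴ − T_wall⁴).
A = 4πr² = 1.368×10⁻⁴ m²; T_body⁴ − T_wall⁴ = 6.232×10¹² − 7.807×10¹¹ = 5.451×10¹² K⁴.
|P_net| = 0.25·5.67×10⁻⁸·1.368×10⁻⁴·5.451×10¹².

P_net ≈ 10.6 W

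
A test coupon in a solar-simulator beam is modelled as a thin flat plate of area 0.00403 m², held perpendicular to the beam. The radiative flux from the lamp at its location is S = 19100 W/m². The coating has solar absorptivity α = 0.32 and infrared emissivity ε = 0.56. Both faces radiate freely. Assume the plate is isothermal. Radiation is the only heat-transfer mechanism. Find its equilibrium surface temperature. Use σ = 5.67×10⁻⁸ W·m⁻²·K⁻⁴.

T ≈ 557 K

At equilibrium, absorbed power = emitted power.
Absorbing cross-section = A = 0.004030 m²; emitting surface = 2A = 0.008060 m² (ratio 2).
αS·A_cross = εσ·A_surf·T⁴  ⇒  T⁴ = αS/(ε·2σ).
T⁴ = 0.320·19100/(0.56·2·5.67×10⁻⁸) = 9.625×10¹⁰ K⁴.
T = (9.625×10¹⁰)^(1/4).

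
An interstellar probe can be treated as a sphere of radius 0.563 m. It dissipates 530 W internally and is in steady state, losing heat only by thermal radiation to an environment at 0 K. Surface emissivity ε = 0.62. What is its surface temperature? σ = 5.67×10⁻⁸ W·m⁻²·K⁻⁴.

Steady state: internal power = radiated power, P = εσA T⁴.
Radiating area A = 4πr² = 3.983 m².
T⁴ = P/(εσA) = 530/(0.62·5.67×10⁻⁸·3.983) = 3.785×10⁹ K⁴.
T = (3.785×10⁹)^(1/4).

T ≈ 248 K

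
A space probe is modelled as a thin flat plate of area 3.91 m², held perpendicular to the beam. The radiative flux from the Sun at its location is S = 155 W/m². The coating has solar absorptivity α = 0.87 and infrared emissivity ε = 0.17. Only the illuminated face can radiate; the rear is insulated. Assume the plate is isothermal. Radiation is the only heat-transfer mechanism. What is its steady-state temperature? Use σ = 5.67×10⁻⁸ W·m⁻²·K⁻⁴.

T ≈ 344 K

At equilibrium, absorbed power = emitted power.
Absorbing cross-section = A = 3.910 m²; emitting surface = A = 3.910 m² (ratio 1).
αS·A_cross = εσ·A_surf·T⁴  ⇒  T⁴ = αS/(ε·1σ).
T⁴ = 0.870·155/(0.17·1·5.67×10⁻⁸) = 1.399×10¹⁰ K⁴.
T = (1.399×10¹⁰)^(1/4).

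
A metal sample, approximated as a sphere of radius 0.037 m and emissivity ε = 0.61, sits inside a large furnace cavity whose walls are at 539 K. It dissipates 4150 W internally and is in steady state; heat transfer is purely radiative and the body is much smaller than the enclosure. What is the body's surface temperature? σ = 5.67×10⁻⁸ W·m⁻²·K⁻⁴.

T ≈ 1630 K

For a small grey body in a large enclosure, net radiated power = εσA(T⁴ − T_w⁴).
Steady state: P = εσA(T⁴ − T_w⁴) with A = 4πr² = 0.01720 m².
T⁴ = P/(εσA) + T_w⁴ = 4150/(0.61·5.67×10⁻⁸·0.01720) + (539)⁴
    = 6.975×10¹² + 8.440×10¹⁰ = 7.059×10¹² K⁴.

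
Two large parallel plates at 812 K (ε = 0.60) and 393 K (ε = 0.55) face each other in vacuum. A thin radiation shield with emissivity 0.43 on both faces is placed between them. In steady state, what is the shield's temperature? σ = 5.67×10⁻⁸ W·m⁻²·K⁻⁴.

In steady state the net flux on the hot side equals that on the cold side.
σ(T₁⁴−T_s⁴)/D₁ = σ(T_s⁴−T₂⁴)/D₂, with D₁ = 1/ε₁+1/ε_s−1 = 2.992, D₂ = 1/ε_s+1/ε₂−1 = 3.144.
Solve for T_s⁴: T_s⁴ = (D₂·T₁⁴ + D₁·T₂⁴)/(D₁+D₂) = 2.344×10¹¹ K⁴.

T_s ≈ 696 K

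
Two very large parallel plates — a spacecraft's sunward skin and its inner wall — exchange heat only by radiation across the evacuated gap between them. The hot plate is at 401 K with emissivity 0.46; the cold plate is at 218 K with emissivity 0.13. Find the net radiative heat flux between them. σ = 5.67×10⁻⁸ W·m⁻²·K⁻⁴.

For two infinite grey parallel plates, q = σ(T₁⁴ − T₂⁴)/(1/ε₁ + 1/ε₂ − 1).
T₁⁴ − T₂⁴ = 2.586×10¹⁰ − 2.259×10⁹ = 2.360×10¹⁰ K⁴.
1/ε₁ + 1/ε₂ − 1 = 2.174 + 7.692 − 1 = 8.866.
q = 5.67×10⁻⁸ × 2.360×10¹⁰ / 8.866.

q ≈ 151 W/m²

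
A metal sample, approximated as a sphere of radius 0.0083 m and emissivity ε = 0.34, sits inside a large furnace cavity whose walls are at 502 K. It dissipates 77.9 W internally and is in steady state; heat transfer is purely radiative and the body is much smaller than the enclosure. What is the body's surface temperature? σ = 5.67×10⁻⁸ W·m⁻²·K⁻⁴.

For a small grey body in a large enclosure, net radiated power = εσA(T⁴ − T_w⁴).
Steady state: P = εσA(T⁴ − T_w⁴) with A = 4πr² = 8.657×10⁻⁴ m².
T⁴ = P/(εσA) + T_w⁴ = 77.9/(0.34·5.67×10⁻⁸·8.657×10⁻⁴) + (502)⁴
    = 4.668×10¹² + 6.351×10¹⁰ = 4.731×10¹² K⁴.

T ≈ 1470 K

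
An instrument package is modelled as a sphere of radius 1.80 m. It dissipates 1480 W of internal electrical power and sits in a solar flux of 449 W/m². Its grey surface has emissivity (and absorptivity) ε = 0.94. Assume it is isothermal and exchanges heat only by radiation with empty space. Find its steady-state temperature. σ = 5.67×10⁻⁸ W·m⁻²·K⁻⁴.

At steady state, absorbed solar power + internal power = radiated power.
Absorbed: α·S·A_cross = 0.94·449·10.18 = 4296 W (cross-section πr²).
Total input = 4296 + 1480 = 5776 W.
Radiated: εσ·A_surf·T⁴ with A_surf = 4πr² = 40.72 m².
T⁴ = 5776/(0.94·5.67×10⁻⁸·40.72) = 2.662×10⁹ K⁴.

T ≈ 227 K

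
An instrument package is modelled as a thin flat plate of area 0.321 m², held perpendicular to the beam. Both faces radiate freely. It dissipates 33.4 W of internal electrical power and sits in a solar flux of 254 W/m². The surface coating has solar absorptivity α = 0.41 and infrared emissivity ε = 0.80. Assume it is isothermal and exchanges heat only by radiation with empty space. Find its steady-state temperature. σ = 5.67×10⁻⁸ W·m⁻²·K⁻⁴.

T ≈ 219 K

At steady state, absorbed solar power + internal power = radiated power.
Absorbed: α·S·A_cross = 0.41·254·0.3210 = 33.43 W (cross-section A).
Total input = 33.43 + 33.4 = 66.83 W.
Radiated: εσ·A_surf·T⁴ with A_surf = 2A = 0.6420 m².
T⁴ = 66.83/(0.80·5.67×10⁻⁸·0.6420) = 2.295×10⁹ K⁴.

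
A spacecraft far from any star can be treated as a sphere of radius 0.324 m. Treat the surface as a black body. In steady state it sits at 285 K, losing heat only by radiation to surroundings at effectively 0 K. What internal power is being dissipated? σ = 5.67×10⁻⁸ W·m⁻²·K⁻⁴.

Steady state: P = εσA T⁴.
A = 4πr² = 1.319 m²; T⁴ = (285)⁴ = 6.598×10⁹ K⁴.
P = 1.0 × 5.67×10⁻⁸ × 1.319 × 6.598×10⁹.

P ≈ 493 W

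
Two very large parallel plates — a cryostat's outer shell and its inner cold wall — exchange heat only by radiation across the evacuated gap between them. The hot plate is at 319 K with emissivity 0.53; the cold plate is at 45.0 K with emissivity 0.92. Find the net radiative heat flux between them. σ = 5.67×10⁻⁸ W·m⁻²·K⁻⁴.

For two infinite grey parallel plates, q = σ(T₁⁴ − T₂⁴)/(1/ε₁ + 1/ε₂ − 1).
T₁⁴ − T₂⁴ = 1.036×10¹⁰ − 4.101×10⁶ = 1.035×10¹⁰ K⁴.
1/ε₁ + 1/ε₂ − 1 = 1.887 + 1.087 − 1 = 1.974.
q = 5.67×10⁻⁸ × 1.035×10¹⁰ / 1.974.

q ≈ 297 W/m²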